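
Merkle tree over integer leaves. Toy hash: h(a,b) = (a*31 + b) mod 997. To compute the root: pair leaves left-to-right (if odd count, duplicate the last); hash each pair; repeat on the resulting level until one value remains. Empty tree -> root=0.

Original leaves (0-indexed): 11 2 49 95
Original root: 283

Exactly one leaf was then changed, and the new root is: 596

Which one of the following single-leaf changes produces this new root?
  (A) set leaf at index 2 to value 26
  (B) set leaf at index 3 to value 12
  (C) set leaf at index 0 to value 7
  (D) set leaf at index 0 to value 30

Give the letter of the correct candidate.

Original leaves: [11, 2, 49, 95]
Target new root: 596
Try each candidate change and compute the resulting root:
Candidate A: set leaf[2] = 26 -> leaves = [11, 2, 26, 95]
  L0: [11, 2, 26, 95]
  L1: h(11,2)=(11*31+2)%997=343 h(26,95)=(26*31+95)%997=901 -> [343, 901]
  L2: h(343,901)=(343*31+901)%997=567 -> [567]
  root = 567 != target 596
Candidate B: set leaf[3] = 12 -> leaves = [11, 2, 49, 12]
  L0: [11, 2, 49, 12]
  L1: h(11,2)=(11*31+2)%997=343 h(49,12)=(49*31+12)%997=534 -> [343, 534]
  L2: h(343,534)=(343*31+534)%997=200 -> [200]
  root = 200 != target 596
Candidate C: set leaf[0] = 7 -> leaves = [7, 2, 49, 95]
  L0: [7, 2, 49, 95]
  L1: h(7,2)=(7*31+2)%997=219 h(49,95)=(49*31+95)%997=617 -> [219, 617]
  L2: h(219,617)=(219*31+617)%997=427 -> [427]
  root = 427 != target 596
Candidate D: set leaf[0] = 30 -> leaves = [30, 2, 49, 95]
  L0: [30, 2, 49, 95]
  L1: h(30,2)=(30*31+2)%997=932 h(49,95)=(49*31+95)%997=617 -> [932, 617]
  L2: h(932,617)=(932*31+617)%997=596 -> [596]
  root = 596 == target 596  ** MATCH **
Candidate D produces the target root.

Answer: D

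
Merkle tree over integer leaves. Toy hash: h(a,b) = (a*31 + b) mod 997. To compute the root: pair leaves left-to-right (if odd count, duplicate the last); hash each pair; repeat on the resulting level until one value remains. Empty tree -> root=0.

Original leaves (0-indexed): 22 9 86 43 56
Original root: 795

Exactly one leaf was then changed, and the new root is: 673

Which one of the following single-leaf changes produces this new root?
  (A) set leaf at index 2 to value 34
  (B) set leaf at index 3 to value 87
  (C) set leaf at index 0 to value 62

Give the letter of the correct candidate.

Answer: A

Derivation:
Original leaves: [22, 9, 86, 43, 56]
Target new root: 673
Try each candidate change and compute the resulting root:
Candidate A: set leaf[2] = 34 -> leaves = [22, 9, 34, 43, 56]
  L0: [22, 9, 34, 43, 56]
  L1: h(22,9)=(22*31+9)%997=691 h(34,43)=(34*31+43)%997=100 h(56,56)=(56*31+56)%997=795 -> [691, 100, 795]
  L2: h(691,100)=(691*31+100)%997=584 h(795,795)=(795*31+795)%997=515 -> [584, 515]
  L3: h(584,515)=(584*31+515)%997=673 -> [673]
  root = 673 == target 673  ** MATCH **
Candidate B: set leaf[3] = 87 -> leaves = [22, 9, 86, 87, 56]
  L0: [22, 9, 86, 87, 56]
  L1: h(22,9)=(22*31+9)%997=691 h(86,87)=(86*31+87)%997=759 h(56,56)=(56*31+56)%997=795 -> [691, 759, 795]
  L2: h(691,759)=(691*31+759)%997=246 h(795,795)=(795*31+795)%997=515 -> [246, 515]
  L3: h(246,515)=(246*31+515)%997=165 -> [165]
  root = 165 != target 673
Candidate C: set leaf[0] = 62 -> leaves = [62, 9, 86, 43, 56]
  L0: [62, 9, 86, 43, 56]
  L1: h(62,9)=(62*31+9)%997=934 h(86,43)=(86*31+43)%997=715 h(56,56)=(56*31+56)%997=795 -> [934, 715, 795]
  L2: h(934,715)=(934*31+715)%997=756 h(795,795)=(795*31+795)%997=515 -> [756, 515]
  L3: h(756,515)=(756*31+515)%997=23 -> [23]
  root = 23 != target 673
Candidate A produces the target root.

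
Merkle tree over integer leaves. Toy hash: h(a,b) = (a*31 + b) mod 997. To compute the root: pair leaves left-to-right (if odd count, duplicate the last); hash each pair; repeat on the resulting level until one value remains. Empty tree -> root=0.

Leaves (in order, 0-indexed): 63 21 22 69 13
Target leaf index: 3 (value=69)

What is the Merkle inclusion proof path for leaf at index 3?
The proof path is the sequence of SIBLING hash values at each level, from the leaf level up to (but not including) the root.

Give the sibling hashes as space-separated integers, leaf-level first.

L0 (leaves): [63, 21, 22, 69, 13], target index=3
L1: h(63,21)=(63*31+21)%997=977 [pair 0] h(22,69)=(22*31+69)%997=751 [pair 1] h(13,13)=(13*31+13)%997=416 [pair 2] -> [977, 751, 416]
  Sibling for proof at L0: 22
L2: h(977,751)=(977*31+751)%997=131 [pair 0] h(416,416)=(416*31+416)%997=351 [pair 1] -> [131, 351]
  Sibling for proof at L1: 977
L3: h(131,351)=(131*31+351)%997=424 [pair 0] -> [424]
  Sibling for proof at L2: 351
Root: 424
Proof path (sibling hashes from leaf to root): [22, 977, 351]

Answer: 22 977 351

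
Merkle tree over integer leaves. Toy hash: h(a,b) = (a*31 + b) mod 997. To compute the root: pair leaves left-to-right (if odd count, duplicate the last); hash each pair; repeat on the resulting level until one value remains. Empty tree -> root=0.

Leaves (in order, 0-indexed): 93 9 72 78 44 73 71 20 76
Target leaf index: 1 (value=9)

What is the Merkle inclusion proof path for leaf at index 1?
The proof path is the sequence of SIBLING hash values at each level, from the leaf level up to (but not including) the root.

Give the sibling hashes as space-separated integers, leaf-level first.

L0 (leaves): [93, 9, 72, 78, 44, 73, 71, 20, 76], target index=1
L1: h(93,9)=(93*31+9)%997=898 [pair 0] h(72,78)=(72*31+78)%997=316 [pair 1] h(44,73)=(44*31+73)%997=440 [pair 2] h(71,20)=(71*31+20)%997=227 [pair 3] h(76,76)=(76*31+76)%997=438 [pair 4] -> [898, 316, 440, 227, 438]
  Sibling for proof at L0: 93
L2: h(898,316)=(898*31+316)%997=238 [pair 0] h(440,227)=(440*31+227)%997=906 [pair 1] h(438,438)=(438*31+438)%997=58 [pair 2] -> [238, 906, 58]
  Sibling for proof at L1: 316
L3: h(238,906)=(238*31+906)%997=308 [pair 0] h(58,58)=(58*31+58)%997=859 [pair 1] -> [308, 859]
  Sibling for proof at L2: 906
L4: h(308,859)=(308*31+859)%997=437 [pair 0] -> [437]
  Sibling for proof at L3: 859
Root: 437
Proof path (sibling hashes from leaf to root): [93, 316, 906, 859]

Answer: 93 316 906 859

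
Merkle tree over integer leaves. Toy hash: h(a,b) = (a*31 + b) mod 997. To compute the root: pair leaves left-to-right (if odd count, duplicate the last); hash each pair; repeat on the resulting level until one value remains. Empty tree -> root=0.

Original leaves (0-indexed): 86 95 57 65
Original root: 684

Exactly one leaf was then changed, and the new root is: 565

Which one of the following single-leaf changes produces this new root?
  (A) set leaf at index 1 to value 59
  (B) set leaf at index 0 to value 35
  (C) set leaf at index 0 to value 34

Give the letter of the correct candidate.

Answer: A

Derivation:
Original leaves: [86, 95, 57, 65]
Target new root: 565
Try each candidate change and compute the resulting root:
Candidate A: set leaf[1] = 59 -> leaves = [86, 59, 57, 65]
  L0: [86, 59, 57, 65]
  L1: h(86,59)=(86*31+59)%997=731 h(57,65)=(57*31+65)%997=835 -> [731, 835]
  L2: h(731,835)=(731*31+835)%997=565 -> [565]
  root = 565 == target 565  ** MATCH **
Candidate B: set leaf[0] = 35 -> leaves = [35, 95, 57, 65]
  L0: [35, 95, 57, 65]
  L1: h(35,95)=(35*31+95)%997=183 h(57,65)=(57*31+65)%997=835 -> [183, 835]
  L2: h(183,835)=(183*31+835)%997=526 -> [526]
  root = 526 != target 565
Candidate C: set leaf[0] = 34 -> leaves = [34, 95, 57, 65]
  L0: [34, 95, 57, 65]
  L1: h(34,95)=(34*31+95)%997=152 h(57,65)=(57*31+65)%997=835 -> [152, 835]
  L2: h(152,835)=(152*31+835)%997=562 -> [562]
  root = 562 != target 565
Candidate A produces the target root.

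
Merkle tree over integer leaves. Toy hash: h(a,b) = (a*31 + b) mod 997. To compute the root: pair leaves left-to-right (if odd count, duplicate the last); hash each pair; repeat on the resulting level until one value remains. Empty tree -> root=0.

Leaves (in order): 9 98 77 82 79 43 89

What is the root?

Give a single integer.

L0: [9, 98, 77, 82, 79, 43, 89]
L1: h(9,98)=(9*31+98)%997=377 h(77,82)=(77*31+82)%997=475 h(79,43)=(79*31+43)%997=498 h(89,89)=(89*31+89)%997=854 -> [377, 475, 498, 854]
L2: h(377,475)=(377*31+475)%997=198 h(498,854)=(498*31+854)%997=340 -> [198, 340]
L3: h(198,340)=(198*31+340)%997=496 -> [496]

Answer: 496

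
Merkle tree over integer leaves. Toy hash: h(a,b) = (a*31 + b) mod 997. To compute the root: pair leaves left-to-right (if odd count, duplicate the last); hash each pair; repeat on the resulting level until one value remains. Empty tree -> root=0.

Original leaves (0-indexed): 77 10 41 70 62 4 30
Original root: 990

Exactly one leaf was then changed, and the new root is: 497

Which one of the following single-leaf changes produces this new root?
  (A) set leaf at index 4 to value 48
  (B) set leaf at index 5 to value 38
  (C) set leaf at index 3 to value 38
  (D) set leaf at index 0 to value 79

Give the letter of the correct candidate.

Original leaves: [77, 10, 41, 70, 62, 4, 30]
Target new root: 497
Try each candidate change and compute the resulting root:
Candidate A: set leaf[4] = 48 -> leaves = [77, 10, 41, 70, 48, 4, 30]
  L0: [77, 10, 41, 70, 48, 4, 30]
  L1: h(77,10)=(77*31+10)%997=403 h(41,70)=(41*31+70)%997=344 h(48,4)=(48*31+4)%997=495 h(30,30)=(30*31+30)%997=960 -> [403, 344, 495, 960]
  L2: h(403,344)=(403*31+344)%997=873 h(495,960)=(495*31+960)%997=353 -> [873, 353]
  L3: h(873,353)=(873*31+353)%997=497 -> [497]
  root = 497 == target 497  ** MATCH **
Candidate B: set leaf[5] = 38 -> leaves = [77, 10, 41, 70, 62, 38, 30]
  L0: [77, 10, 41, 70, 62, 38, 30]
  L1: h(77,10)=(77*31+10)%997=403 h(41,70)=(41*31+70)%997=344 h(62,38)=(62*31+38)%997=963 h(30,30)=(30*31+30)%997=960 -> [403, 344, 963, 960]
  L2: h(403,344)=(403*31+344)%997=873 h(963,960)=(963*31+960)%997=903 -> [873, 903]
  L3: h(873,903)=(873*31+903)%997=50 -> [50]
  root = 50 != target 497
Candidate C: set leaf[3] = 38 -> leaves = [77, 10, 41, 38, 62, 4, 30]
  L0: [77, 10, 41, 38, 62, 4, 30]
  L1: h(77,10)=(77*31+10)%997=403 h(41,38)=(41*31+38)%997=312 h(62,4)=(62*31+4)%997=929 h(30,30)=(30*31+30)%997=960 -> [403, 312, 929, 960]
  L2: h(403,312)=(403*31+312)%997=841 h(929,960)=(929*31+960)%997=846 -> [841, 846]
  L3: h(841,846)=(841*31+846)%997=995 -> [995]
  root = 995 != target 497
Candidate D: set leaf[0] = 79 -> leaves = [79, 10, 41, 70, 62, 4, 30]
  L0: [79, 10, 41, 70, 62, 4, 30]
  L1: h(79,10)=(79*31+10)%997=465 h(41,70)=(41*31+70)%997=344 h(62,4)=(62*31+4)%997=929 h(30,30)=(30*31+30)%997=960 -> [465, 344, 929, 960]
  L2: h(465,344)=(465*31+344)%997=801 h(929,960)=(929*31+960)%997=846 -> [801, 846]
  L3: h(801,846)=(801*31+846)%997=752 -> [752]
  root = 752 != target 497
Candidate A produces the target root.

Answer: A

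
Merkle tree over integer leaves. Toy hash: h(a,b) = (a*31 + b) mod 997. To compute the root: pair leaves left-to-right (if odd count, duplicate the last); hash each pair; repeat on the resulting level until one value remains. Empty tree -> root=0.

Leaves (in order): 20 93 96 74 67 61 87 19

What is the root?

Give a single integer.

Answer: 290

Derivation:
L0: [20, 93, 96, 74, 67, 61, 87, 19]
L1: h(20,93)=(20*31+93)%997=713 h(96,74)=(96*31+74)%997=59 h(67,61)=(67*31+61)%997=144 h(87,19)=(87*31+19)%997=722 -> [713, 59, 144, 722]
L2: h(713,59)=(713*31+59)%997=228 h(144,722)=(144*31+722)%997=201 -> [228, 201]
L3: h(228,201)=(228*31+201)%997=290 -> [290]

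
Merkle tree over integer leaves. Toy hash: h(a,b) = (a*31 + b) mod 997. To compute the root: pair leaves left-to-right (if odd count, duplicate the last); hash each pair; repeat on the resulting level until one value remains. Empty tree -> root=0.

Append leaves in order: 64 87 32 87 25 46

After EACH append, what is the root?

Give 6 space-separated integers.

Answer: 64 77 420 475 445 120

Derivation:
After append 64 (leaves=[64]):
  L0: [64]
  root=64
After append 87 (leaves=[64, 87]):
  L0: [64, 87]
  L1: h(64,87)=(64*31+87)%997=77 -> [77]
  root=77
After append 32 (leaves=[64, 87, 32]):
  L0: [64, 87, 32]
  L1: h(64,87)=(64*31+87)%997=77 h(32,32)=(32*31+32)%997=27 -> [77, 27]
  L2: h(77,27)=(77*31+27)%997=420 -> [420]
  root=420
After append 87 (leaves=[64, 87, 32, 87]):
  L0: [64, 87, 32, 87]
  L1: h(64,87)=(64*31+87)%997=77 h(32,87)=(32*31+87)%997=82 -> [77, 82]
  L2: h(77,82)=(77*31+82)%997=475 -> [475]
  root=475
After append 25 (leaves=[64, 87, 32, 87, 25]):
  L0: [64, 87, 32, 87, 25]
  L1: h(64,87)=(64*31+87)%997=77 h(32,87)=(32*31+87)%997=82 h(25,25)=(25*31+25)%997=800 -> [77, 82, 800]
  L2: h(77,82)=(77*31+82)%997=475 h(800,800)=(800*31+800)%997=675 -> [475, 675]
  L3: h(475,675)=(475*31+675)%997=445 -> [445]
  root=445
After append 46 (leaves=[64, 87, 32, 87, 25, 46]):
  L0: [64, 87, 32, 87, 25, 46]
  L1: h(64,87)=(64*31+87)%997=77 h(32,87)=(32*31+87)%997=82 h(25,46)=(25*31+46)%997=821 -> [77, 82, 821]
  L2: h(77,82)=(77*31+82)%997=475 h(821,821)=(821*31+821)%997=350 -> [475, 350]
  L3: h(475,350)=(475*31+350)%997=120 -> [120]
  root=120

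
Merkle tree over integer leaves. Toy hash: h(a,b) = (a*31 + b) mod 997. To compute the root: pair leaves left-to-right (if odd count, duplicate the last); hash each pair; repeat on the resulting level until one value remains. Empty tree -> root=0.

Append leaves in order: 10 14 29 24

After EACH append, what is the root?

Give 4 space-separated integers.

Answer: 10 324 5 0

Derivation:
After append 10 (leaves=[10]):
  L0: [10]
  root=10
After append 14 (leaves=[10, 14]):
  L0: [10, 14]
  L1: h(10,14)=(10*31+14)%997=324 -> [324]
  root=324
After append 29 (leaves=[10, 14, 29]):
  L0: [10, 14, 29]
  L1: h(10,14)=(10*31+14)%997=324 h(29,29)=(29*31+29)%997=928 -> [324, 928]
  L2: h(324,928)=(324*31+928)%997=5 -> [5]
  root=5
After append 24 (leaves=[10, 14, 29, 24]):
  L0: [10, 14, 29, 24]
  L1: h(10,14)=(10*31+14)%997=324 h(29,24)=(29*31+24)%997=923 -> [324, 923]
  L2: h(324,923)=(324*31+923)%997=0 -> [0]
  root=0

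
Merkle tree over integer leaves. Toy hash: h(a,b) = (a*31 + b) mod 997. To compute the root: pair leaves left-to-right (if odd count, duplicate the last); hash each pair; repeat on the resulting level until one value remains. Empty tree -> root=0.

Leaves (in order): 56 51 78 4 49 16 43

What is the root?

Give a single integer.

Answer: 888

Derivation:
L0: [56, 51, 78, 4, 49, 16, 43]
L1: h(56,51)=(56*31+51)%997=790 h(78,4)=(78*31+4)%997=428 h(49,16)=(49*31+16)%997=538 h(43,43)=(43*31+43)%997=379 -> [790, 428, 538, 379]
L2: h(790,428)=(790*31+428)%997=990 h(538,379)=(538*31+379)%997=108 -> [990, 108]
L3: h(990,108)=(990*31+108)%997=888 -> [888]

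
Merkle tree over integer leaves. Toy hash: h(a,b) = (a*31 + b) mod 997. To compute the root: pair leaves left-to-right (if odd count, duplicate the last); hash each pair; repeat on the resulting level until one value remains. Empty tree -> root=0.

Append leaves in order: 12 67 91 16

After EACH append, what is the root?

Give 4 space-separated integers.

Answer: 12 439 569 494

Derivation:
After append 12 (leaves=[12]):
  L0: [12]
  root=12
After append 67 (leaves=[12, 67]):
  L0: [12, 67]
  L1: h(12,67)=(12*31+67)%997=439 -> [439]
  root=439
After append 91 (leaves=[12, 67, 91]):
  L0: [12, 67, 91]
  L1: h(12,67)=(12*31+67)%997=439 h(91,91)=(91*31+91)%997=918 -> [439, 918]
  L2: h(439,918)=(439*31+918)%997=569 -> [569]
  root=569
After append 16 (leaves=[12, 67, 91, 16]):
  L0: [12, 67, 91, 16]
  L1: h(12,67)=(12*31+67)%997=439 h(91,16)=(91*31+16)%997=843 -> [439, 843]
  L2: h(439,843)=(439*31+843)%997=494 -> [494]
  root=494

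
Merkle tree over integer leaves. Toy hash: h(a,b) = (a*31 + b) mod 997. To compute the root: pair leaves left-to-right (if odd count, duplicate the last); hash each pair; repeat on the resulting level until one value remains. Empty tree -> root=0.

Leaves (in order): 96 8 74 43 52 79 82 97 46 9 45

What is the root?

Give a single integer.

Answer: 467

Derivation:
L0: [96, 8, 74, 43, 52, 79, 82, 97, 46, 9, 45]
L1: h(96,8)=(96*31+8)%997=990 h(74,43)=(74*31+43)%997=343 h(52,79)=(52*31+79)%997=694 h(82,97)=(82*31+97)%997=645 h(46,9)=(46*31+9)%997=438 h(45,45)=(45*31+45)%997=443 -> [990, 343, 694, 645, 438, 443]
L2: h(990,343)=(990*31+343)%997=126 h(694,645)=(694*31+645)%997=225 h(438,443)=(438*31+443)%997=63 -> [126, 225, 63]
L3: h(126,225)=(126*31+225)%997=143 h(63,63)=(63*31+63)%997=22 -> [143, 22]
L4: h(143,22)=(143*31+22)%997=467 -> [467]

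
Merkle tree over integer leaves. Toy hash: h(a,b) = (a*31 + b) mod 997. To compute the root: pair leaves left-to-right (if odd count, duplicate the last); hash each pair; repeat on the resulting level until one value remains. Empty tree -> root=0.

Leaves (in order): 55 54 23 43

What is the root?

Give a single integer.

Answer: 450

Derivation:
L0: [55, 54, 23, 43]
L1: h(55,54)=(55*31+54)%997=762 h(23,43)=(23*31+43)%997=756 -> [762, 756]
L2: h(762,756)=(762*31+756)%997=450 -> [450]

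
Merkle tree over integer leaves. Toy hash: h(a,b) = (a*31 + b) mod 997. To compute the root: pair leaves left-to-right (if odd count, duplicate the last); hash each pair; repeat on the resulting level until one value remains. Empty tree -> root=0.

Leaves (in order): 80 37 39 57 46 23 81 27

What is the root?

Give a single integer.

L0: [80, 37, 39, 57, 46, 23, 81, 27]
L1: h(80,37)=(80*31+37)%997=523 h(39,57)=(39*31+57)%997=269 h(46,23)=(46*31+23)%997=452 h(81,27)=(81*31+27)%997=544 -> [523, 269, 452, 544]
L2: h(523,269)=(523*31+269)%997=530 h(452,544)=(452*31+544)%997=598 -> [530, 598]
L3: h(530,598)=(530*31+598)%997=79 -> [79]

Answer: 79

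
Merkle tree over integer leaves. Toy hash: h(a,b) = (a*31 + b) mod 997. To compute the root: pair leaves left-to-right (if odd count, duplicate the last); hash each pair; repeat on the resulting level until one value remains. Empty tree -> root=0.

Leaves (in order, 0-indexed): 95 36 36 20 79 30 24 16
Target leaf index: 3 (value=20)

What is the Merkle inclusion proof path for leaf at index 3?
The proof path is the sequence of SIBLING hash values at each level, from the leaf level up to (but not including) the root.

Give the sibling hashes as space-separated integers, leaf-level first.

Answer: 36 987 840

Derivation:
L0 (leaves): [95, 36, 36, 20, 79, 30, 24, 16], target index=3
L1: h(95,36)=(95*31+36)%997=987 [pair 0] h(36,20)=(36*31+20)%997=139 [pair 1] h(79,30)=(79*31+30)%997=485 [pair 2] h(24,16)=(24*31+16)%997=760 [pair 3] -> [987, 139, 485, 760]
  Sibling for proof at L0: 36
L2: h(987,139)=(987*31+139)%997=826 [pair 0] h(485,760)=(485*31+760)%997=840 [pair 1] -> [826, 840]
  Sibling for proof at L1: 987
L3: h(826,840)=(826*31+840)%997=524 [pair 0] -> [524]
  Sibling for proof at L2: 840
Root: 524
Proof path (sibling hashes from leaf to root): [36, 987, 840]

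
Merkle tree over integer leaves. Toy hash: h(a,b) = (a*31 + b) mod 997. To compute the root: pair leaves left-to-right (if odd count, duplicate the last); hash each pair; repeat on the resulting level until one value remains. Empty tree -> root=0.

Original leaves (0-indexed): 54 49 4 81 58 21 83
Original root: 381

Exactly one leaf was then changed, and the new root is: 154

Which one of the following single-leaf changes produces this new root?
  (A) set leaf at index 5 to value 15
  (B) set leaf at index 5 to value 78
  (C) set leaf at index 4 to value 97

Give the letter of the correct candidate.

Original leaves: [54, 49, 4, 81, 58, 21, 83]
Target new root: 154
Try each candidate change and compute the resulting root:
Candidate A: set leaf[5] = 15 -> leaves = [54, 49, 4, 81, 58, 15, 83]
  L0: [54, 49, 4, 81, 58, 15, 83]
  L1: h(54,49)=(54*31+49)%997=726 h(4,81)=(4*31+81)%997=205 h(58,15)=(58*31+15)%997=816 h(83,83)=(83*31+83)%997=662 -> [726, 205, 816, 662]
  L2: h(726,205)=(726*31+205)%997=777 h(816,662)=(816*31+662)%997=36 -> [777, 36]
  L3: h(777,36)=(777*31+36)%997=195 -> [195]
  root = 195 != target 154
Candidate B: set leaf[5] = 78 -> leaves = [54, 49, 4, 81, 58, 78, 83]
  L0: [54, 49, 4, 81, 58, 78, 83]
  L1: h(54,49)=(54*31+49)%997=726 h(4,81)=(4*31+81)%997=205 h(58,78)=(58*31+78)%997=879 h(83,83)=(83*31+83)%997=662 -> [726, 205, 879, 662]
  L2: h(726,205)=(726*31+205)%997=777 h(879,662)=(879*31+662)%997=992 -> [777, 992]
  L3: h(777,992)=(777*31+992)%997=154 -> [154]
  root = 154 == target 154  ** MATCH **
Candidate C: set leaf[4] = 97 -> leaves = [54, 49, 4, 81, 97, 21, 83]
  L0: [54, 49, 4, 81, 97, 21, 83]
  L1: h(54,49)=(54*31+49)%997=726 h(4,81)=(4*31+81)%997=205 h(97,21)=(97*31+21)%997=37 h(83,83)=(83*31+83)%997=662 -> [726, 205, 37, 662]
  L2: h(726,205)=(726*31+205)%997=777 h(37,662)=(37*31+662)%997=812 -> [777, 812]
  L3: h(777,812)=(777*31+812)%997=971 -> [971]
  root = 971 != target 154
Candidate B produces the target root.

Answer: B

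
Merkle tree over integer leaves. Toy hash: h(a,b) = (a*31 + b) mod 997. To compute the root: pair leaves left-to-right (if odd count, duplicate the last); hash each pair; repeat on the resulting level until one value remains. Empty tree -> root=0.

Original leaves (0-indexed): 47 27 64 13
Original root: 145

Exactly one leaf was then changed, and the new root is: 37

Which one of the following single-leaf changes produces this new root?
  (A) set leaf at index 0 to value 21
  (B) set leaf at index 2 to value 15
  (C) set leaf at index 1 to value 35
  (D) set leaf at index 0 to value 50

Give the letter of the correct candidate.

Answer: D

Derivation:
Original leaves: [47, 27, 64, 13]
Target new root: 37
Try each candidate change and compute the resulting root:
Candidate A: set leaf[0] = 21 -> leaves = [21, 27, 64, 13]
  L0: [21, 27, 64, 13]
  L1: h(21,27)=(21*31+27)%997=678 h(64,13)=(64*31+13)%997=3 -> [678, 3]
  L2: h(678,3)=(678*31+3)%997=84 -> [84]
  root = 84 != target 37
Candidate B: set leaf[2] = 15 -> leaves = [47, 27, 15, 13]
  L0: [47, 27, 15, 13]
  L1: h(47,27)=(47*31+27)%997=487 h(15,13)=(15*31+13)%997=478 -> [487, 478]
  L2: h(487,478)=(487*31+478)%997=620 -> [620]
  root = 620 != target 37
Candidate C: set leaf[1] = 35 -> leaves = [47, 35, 64, 13]
  L0: [47, 35, 64, 13]
  L1: h(47,35)=(47*31+35)%997=495 h(64,13)=(64*31+13)%997=3 -> [495, 3]
  L2: h(495,3)=(495*31+3)%997=393 -> [393]
  root = 393 != target 37
Candidate D: set leaf[0] = 50 -> leaves = [50, 27, 64, 13]
  L0: [50, 27, 64, 13]
  L1: h(50,27)=(50*31+27)%997=580 h(64,13)=(64*31+13)%997=3 -> [580, 3]
  L2: h(580,3)=(580*31+3)%997=37 -> [37]
  root = 37 == target 37  ** MATCH **
Candidate D produces the target root.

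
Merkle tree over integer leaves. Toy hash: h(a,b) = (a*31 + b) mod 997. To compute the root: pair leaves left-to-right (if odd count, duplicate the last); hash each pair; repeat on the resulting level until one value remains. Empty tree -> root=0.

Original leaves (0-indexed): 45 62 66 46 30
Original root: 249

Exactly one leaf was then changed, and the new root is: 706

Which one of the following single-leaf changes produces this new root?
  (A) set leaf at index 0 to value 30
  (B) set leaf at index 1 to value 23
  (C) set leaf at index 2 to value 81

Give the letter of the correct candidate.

Answer: C

Derivation:
Original leaves: [45, 62, 66, 46, 30]
Target new root: 706
Try each candidate change and compute the resulting root:
Candidate A: set leaf[0] = 30 -> leaves = [30, 62, 66, 46, 30]
  L0: [30, 62, 66, 46, 30]
  L1: h(30,62)=(30*31+62)%997=992 h(66,46)=(66*31+46)%997=98 h(30,30)=(30*31+30)%997=960 -> [992, 98, 960]
  L2: h(992,98)=(992*31+98)%997=940 h(960,960)=(960*31+960)%997=810 -> [940, 810]
  L3: h(940,810)=(940*31+810)%997=40 -> [40]
  root = 40 != target 706
Candidate B: set leaf[1] = 23 -> leaves = [45, 23, 66, 46, 30]
  L0: [45, 23, 66, 46, 30]
  L1: h(45,23)=(45*31+23)%997=421 h(66,46)=(66*31+46)%997=98 h(30,30)=(30*31+30)%997=960 -> [421, 98, 960]
  L2: h(421,98)=(421*31+98)%997=188 h(960,960)=(960*31+960)%997=810 -> [188, 810]
  L3: h(188,810)=(188*31+810)%997=656 -> [656]
  root = 656 != target 706
Candidate C: set leaf[2] = 81 -> leaves = [45, 62, 81, 46, 30]
  L0: [45, 62, 81, 46, 30]
  L1: h(45,62)=(45*31+62)%997=460 h(81,46)=(81*31+46)%997=563 h(30,30)=(30*31+30)%997=960 -> [460, 563, 960]
  L2: h(460,563)=(460*31+563)%997=865 h(960,960)=(960*31+960)%997=810 -> [865, 810]
  L3: h(865,810)=(865*31+810)%997=706 -> [706]
  root = 706 == target 706  ** MATCH **
Candidate C produces the target root.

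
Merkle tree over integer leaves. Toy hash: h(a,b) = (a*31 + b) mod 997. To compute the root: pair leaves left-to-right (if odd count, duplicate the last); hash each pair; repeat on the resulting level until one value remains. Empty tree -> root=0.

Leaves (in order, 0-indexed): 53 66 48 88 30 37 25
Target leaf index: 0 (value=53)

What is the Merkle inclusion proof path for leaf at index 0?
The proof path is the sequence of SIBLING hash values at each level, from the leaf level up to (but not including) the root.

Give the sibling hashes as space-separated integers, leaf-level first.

L0 (leaves): [53, 66, 48, 88, 30, 37, 25], target index=0
L1: h(53,66)=(53*31+66)%997=712 [pair 0] h(48,88)=(48*31+88)%997=579 [pair 1] h(30,37)=(30*31+37)%997=967 [pair 2] h(25,25)=(25*31+25)%997=800 [pair 3] -> [712, 579, 967, 800]
  Sibling for proof at L0: 66
L2: h(712,579)=(712*31+579)%997=717 [pair 0] h(967,800)=(967*31+800)%997=867 [pair 1] -> [717, 867]
  Sibling for proof at L1: 579
L3: h(717,867)=(717*31+867)%997=163 [pair 0] -> [163]
  Sibling for proof at L2: 867
Root: 163
Proof path (sibling hashes from leaf to root): [66, 579, 867]

Answer: 66 579 867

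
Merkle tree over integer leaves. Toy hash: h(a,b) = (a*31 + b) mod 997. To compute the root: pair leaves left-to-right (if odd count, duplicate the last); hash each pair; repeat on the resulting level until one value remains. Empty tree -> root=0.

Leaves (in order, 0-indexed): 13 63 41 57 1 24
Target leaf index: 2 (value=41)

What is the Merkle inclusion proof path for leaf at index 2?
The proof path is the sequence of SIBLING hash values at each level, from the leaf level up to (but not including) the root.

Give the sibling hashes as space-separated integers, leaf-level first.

Answer: 57 466 763

Derivation:
L0 (leaves): [13, 63, 41, 57, 1, 24], target index=2
L1: h(13,63)=(13*31+63)%997=466 [pair 0] h(41,57)=(41*31+57)%997=331 [pair 1] h(1,24)=(1*31+24)%997=55 [pair 2] -> [466, 331, 55]
  Sibling for proof at L0: 57
L2: h(466,331)=(466*31+331)%997=819 [pair 0] h(55,55)=(55*31+55)%997=763 [pair 1] -> [819, 763]
  Sibling for proof at L1: 466
L3: h(819,763)=(819*31+763)%997=230 [pair 0] -> [230]
  Sibling for proof at L2: 763
Root: 230
Proof path (sibling hashes from leaf to root): [57, 466, 763]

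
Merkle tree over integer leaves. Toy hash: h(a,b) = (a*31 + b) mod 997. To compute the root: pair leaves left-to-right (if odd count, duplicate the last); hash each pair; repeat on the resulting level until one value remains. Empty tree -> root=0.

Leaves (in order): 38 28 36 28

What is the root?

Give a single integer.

L0: [38, 28, 36, 28]
L1: h(38,28)=(38*31+28)%997=209 h(36,28)=(36*31+28)%997=147 -> [209, 147]
L2: h(209,147)=(209*31+147)%997=644 -> [644]

Answer: 644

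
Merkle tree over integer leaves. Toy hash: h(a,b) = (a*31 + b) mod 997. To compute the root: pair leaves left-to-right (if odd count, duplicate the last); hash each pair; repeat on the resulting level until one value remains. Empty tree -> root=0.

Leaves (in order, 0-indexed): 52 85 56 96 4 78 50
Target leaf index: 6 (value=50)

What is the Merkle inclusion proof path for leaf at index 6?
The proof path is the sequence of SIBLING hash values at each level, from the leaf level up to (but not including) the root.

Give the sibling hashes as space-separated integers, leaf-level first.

L0 (leaves): [52, 85, 56, 96, 4, 78, 50], target index=6
L1: h(52,85)=(52*31+85)%997=700 [pair 0] h(56,96)=(56*31+96)%997=835 [pair 1] h(4,78)=(4*31+78)%997=202 [pair 2] h(50,50)=(50*31+50)%997=603 [pair 3] -> [700, 835, 202, 603]
  Sibling for proof at L0: 50
L2: h(700,835)=(700*31+835)%997=601 [pair 0] h(202,603)=(202*31+603)%997=883 [pair 1] -> [601, 883]
  Sibling for proof at L1: 202
L3: h(601,883)=(601*31+883)%997=571 [pair 0] -> [571]
  Sibling for proof at L2: 601
Root: 571
Proof path (sibling hashes from leaf to root): [50, 202, 601]

Answer: 50 202 601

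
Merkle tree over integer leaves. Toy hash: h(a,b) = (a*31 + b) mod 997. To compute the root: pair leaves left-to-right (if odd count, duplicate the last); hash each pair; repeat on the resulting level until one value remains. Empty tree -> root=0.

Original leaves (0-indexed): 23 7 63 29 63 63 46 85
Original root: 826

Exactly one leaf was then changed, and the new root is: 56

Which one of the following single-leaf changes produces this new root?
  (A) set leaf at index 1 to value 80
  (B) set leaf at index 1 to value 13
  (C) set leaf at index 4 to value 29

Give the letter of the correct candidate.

Answer: C

Derivation:
Original leaves: [23, 7, 63, 29, 63, 63, 46, 85]
Target new root: 56
Try each candidate change and compute the resulting root:
Candidate A: set leaf[1] = 80 -> leaves = [23, 80, 63, 29, 63, 63, 46, 85]
  L0: [23, 80, 63, 29, 63, 63, 46, 85]
  L1: h(23,80)=(23*31+80)%997=793 h(63,29)=(63*31+29)%997=985 h(63,63)=(63*31+63)%997=22 h(46,85)=(46*31+85)%997=514 -> [793, 985, 22, 514]
  L2: h(793,985)=(793*31+985)%997=643 h(22,514)=(22*31+514)%997=199 -> [643, 199]
  L3: h(643,199)=(643*31+199)%997=192 -> [192]
  root = 192 != target 56
Candidate B: set leaf[1] = 13 -> leaves = [23, 13, 63, 29, 63, 63, 46, 85]
  L0: [23, 13, 63, 29, 63, 63, 46, 85]
  L1: h(23,13)=(23*31+13)%997=726 h(63,29)=(63*31+29)%997=985 h(63,63)=(63*31+63)%997=22 h(46,85)=(46*31+85)%997=514 -> [726, 985, 22, 514]
  L2: h(726,985)=(726*31+985)%997=560 h(22,514)=(22*31+514)%997=199 -> [560, 199]
  L3: h(560,199)=(560*31+199)%997=610 -> [610]
  root = 610 != target 56
Candidate C: set leaf[4] = 29 -> leaves = [23, 7, 63, 29, 29, 63, 46, 85]
  L0: [23, 7, 63, 29, 29, 63, 46, 85]
  L1: h(23,7)=(23*31+7)%997=720 h(63,29)=(63*31+29)%997=985 h(29,63)=(29*31+63)%997=962 h(46,85)=(46*31+85)%997=514 -> [720, 985, 962, 514]
  L2: h(720,985)=(720*31+985)%997=374 h(962,514)=(962*31+514)%997=426 -> [374, 426]
  L3: h(374,426)=(374*31+426)%997=56 -> [56]
  root = 56 == target 56  ** MATCH **
Candidate C produces the target root.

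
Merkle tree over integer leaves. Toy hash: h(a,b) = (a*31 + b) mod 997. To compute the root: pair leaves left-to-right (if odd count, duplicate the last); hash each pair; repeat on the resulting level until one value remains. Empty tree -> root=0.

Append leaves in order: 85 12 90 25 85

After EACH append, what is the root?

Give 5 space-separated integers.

Answer: 85 653 192 127 250

Derivation:
After append 85 (leaves=[85]):
  L0: [85]
  root=85
After append 12 (leaves=[85, 12]):
  L0: [85, 12]
  L1: h(85,12)=(85*31+12)%997=653 -> [653]
  root=653
After append 90 (leaves=[85, 12, 90]):
  L0: [85, 12, 90]
  L1: h(85,12)=(85*31+12)%997=653 h(90,90)=(90*31+90)%997=886 -> [653, 886]
  L2: h(653,886)=(653*31+886)%997=192 -> [192]
  root=192
After append 25 (leaves=[85, 12, 90, 25]):
  L0: [85, 12, 90, 25]
  L1: h(85,12)=(85*31+12)%997=653 h(90,25)=(90*31+25)%997=821 -> [653, 821]
  L2: h(653,821)=(653*31+821)%997=127 -> [127]
  root=127
After append 85 (leaves=[85, 12, 90, 25, 85]):
  L0: [85, 12, 90, 25, 85]
  L1: h(85,12)=(85*31+12)%997=653 h(90,25)=(90*31+25)%997=821 h(85,85)=(85*31+85)%997=726 -> [653, 821, 726]
  L2: h(653,821)=(653*31+821)%997=127 h(726,726)=(726*31+726)%997=301 -> [127, 301]
  L3: h(127,301)=(127*31+301)%997=250 -> [250]
  root=250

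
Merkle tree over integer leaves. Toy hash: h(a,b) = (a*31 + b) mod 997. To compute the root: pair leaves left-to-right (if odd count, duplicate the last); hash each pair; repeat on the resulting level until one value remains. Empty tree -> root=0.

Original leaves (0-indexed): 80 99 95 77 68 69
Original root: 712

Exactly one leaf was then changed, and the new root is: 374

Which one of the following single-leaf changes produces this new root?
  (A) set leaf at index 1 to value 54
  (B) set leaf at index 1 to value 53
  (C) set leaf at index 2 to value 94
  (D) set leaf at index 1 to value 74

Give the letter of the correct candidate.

Answer: B

Derivation:
Original leaves: [80, 99, 95, 77, 68, 69]
Target new root: 374
Try each candidate change and compute the resulting root:
Candidate A: set leaf[1] = 54 -> leaves = [80, 54, 95, 77, 68, 69]
  L0: [80, 54, 95, 77, 68, 69]
  L1: h(80,54)=(80*31+54)%997=540 h(95,77)=(95*31+77)%997=31 h(68,69)=(68*31+69)%997=183 -> [540, 31, 183]
  L2: h(540,31)=(540*31+31)%997=819 h(183,183)=(183*31+183)%997=871 -> [819, 871]
  L3: h(819,871)=(819*31+871)%997=338 -> [338]
  root = 338 != target 374
Candidate B: set leaf[1] = 53 -> leaves = [80, 53, 95, 77, 68, 69]
  L0: [80, 53, 95, 77, 68, 69]
  L1: h(80,53)=(80*31+53)%997=539 h(95,77)=(95*31+77)%997=31 h(68,69)=(68*31+69)%997=183 -> [539, 31, 183]
  L2: h(539,31)=(539*31+31)%997=788 h(183,183)=(183*31+183)%997=871 -> [788, 871]
  L3: h(788,871)=(788*31+871)%997=374 -> [374]
  root = 374 == target 374  ** MATCH **
Candidate C: set leaf[2] = 94 -> leaves = [80, 99, 94, 77, 68, 69]
  L0: [80, 99, 94, 77, 68, 69]
  L1: h(80,99)=(80*31+99)%997=585 h(94,77)=(94*31+77)%997=0 h(68,69)=(68*31+69)%997=183 -> [585, 0, 183]
  L2: h(585,0)=(585*31+0)%997=189 h(183,183)=(183*31+183)%997=871 -> [189, 871]
  L3: h(189,871)=(189*31+871)%997=748 -> [748]
  root = 748 != target 374
Candidate D: set leaf[1] = 74 -> leaves = [80, 74, 95, 77, 68, 69]
  L0: [80, 74, 95, 77, 68, 69]
  L1: h(80,74)=(80*31+74)%997=560 h(95,77)=(95*31+77)%997=31 h(68,69)=(68*31+69)%997=183 -> [560, 31, 183]
  L2: h(560,31)=(560*31+31)%997=442 h(183,183)=(183*31+183)%997=871 -> [442, 871]
  L3: h(442,871)=(442*31+871)%997=615 -> [615]
  root = 615 != target 374
Candidate B produces the target root.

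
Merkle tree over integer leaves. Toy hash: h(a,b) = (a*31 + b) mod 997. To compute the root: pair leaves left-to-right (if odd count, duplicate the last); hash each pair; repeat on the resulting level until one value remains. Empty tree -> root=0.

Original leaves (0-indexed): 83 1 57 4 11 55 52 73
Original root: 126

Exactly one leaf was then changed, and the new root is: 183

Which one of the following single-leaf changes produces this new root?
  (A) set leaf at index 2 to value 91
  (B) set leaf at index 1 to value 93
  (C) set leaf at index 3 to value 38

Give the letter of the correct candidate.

Answer: C

Derivation:
Original leaves: [83, 1, 57, 4, 11, 55, 52, 73]
Target new root: 183
Try each candidate change and compute the resulting root:
Candidate A: set leaf[2] = 91 -> leaves = [83, 1, 91, 4, 11, 55, 52, 73]
  L0: [83, 1, 91, 4, 11, 55, 52, 73]
  L1: h(83,1)=(83*31+1)%997=580 h(91,4)=(91*31+4)%997=831 h(11,55)=(11*31+55)%997=396 h(52,73)=(52*31+73)%997=688 -> [580, 831, 396, 688]
  L2: h(580,831)=(580*31+831)%997=865 h(396,688)=(396*31+688)%997=3 -> [865, 3]
  L3: h(865,3)=(865*31+3)%997=896 -> [896]
  root = 896 != target 183
Candidate B: set leaf[1] = 93 -> leaves = [83, 93, 57, 4, 11, 55, 52, 73]
  L0: [83, 93, 57, 4, 11, 55, 52, 73]
  L1: h(83,93)=(83*31+93)%997=672 h(57,4)=(57*31+4)%997=774 h(11,55)=(11*31+55)%997=396 h(52,73)=(52*31+73)%997=688 -> [672, 774, 396, 688]
  L2: h(672,774)=(672*31+774)%997=669 h(396,688)=(396*31+688)%997=3 -> [669, 3]
  L3: h(669,3)=(669*31+3)%997=802 -> [802]
  root = 802 != target 183
Candidate C: set leaf[3] = 38 -> leaves = [83, 1, 57, 38, 11, 55, 52, 73]
  L0: [83, 1, 57, 38, 11, 55, 52, 73]
  L1: h(83,1)=(83*31+1)%997=580 h(57,38)=(57*31+38)%997=808 h(11,55)=(11*31+55)%997=396 h(52,73)=(52*31+73)%997=688 -> [580, 808, 396, 688]
  L2: h(580,808)=(580*31+808)%997=842 h(396,688)=(396*31+688)%997=3 -> [842, 3]
  L3: h(842,3)=(842*31+3)%997=183 -> [183]
  root = 183 == target 183  ** MATCH **
Candidate C produces the target root.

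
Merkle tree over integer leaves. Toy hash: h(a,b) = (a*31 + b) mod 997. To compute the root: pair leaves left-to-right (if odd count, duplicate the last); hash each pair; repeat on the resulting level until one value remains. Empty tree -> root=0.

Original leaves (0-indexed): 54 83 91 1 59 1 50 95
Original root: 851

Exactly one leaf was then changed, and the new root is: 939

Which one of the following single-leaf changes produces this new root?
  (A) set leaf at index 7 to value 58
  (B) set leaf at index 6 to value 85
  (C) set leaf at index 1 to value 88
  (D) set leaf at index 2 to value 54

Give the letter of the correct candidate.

Original leaves: [54, 83, 91, 1, 59, 1, 50, 95]
Target new root: 939
Try each candidate change and compute the resulting root:
Candidate A: set leaf[7] = 58 -> leaves = [54, 83, 91, 1, 59, 1, 50, 58]
  L0: [54, 83, 91, 1, 59, 1, 50, 58]
  L1: h(54,83)=(54*31+83)%997=760 h(91,1)=(91*31+1)%997=828 h(59,1)=(59*31+1)%997=833 h(50,58)=(50*31+58)%997=611 -> [760, 828, 833, 611]
  L2: h(760,828)=(760*31+828)%997=460 h(833,611)=(833*31+611)%997=512 -> [460, 512]
  L3: h(460,512)=(460*31+512)%997=814 -> [814]
  root = 814 != target 939
Candidate B: set leaf[6] = 85 -> leaves = [54, 83, 91, 1, 59, 1, 85, 95]
  L0: [54, 83, 91, 1, 59, 1, 85, 95]
  L1: h(54,83)=(54*31+83)%997=760 h(91,1)=(91*31+1)%997=828 h(59,1)=(59*31+1)%997=833 h(85,95)=(85*31+95)%997=736 -> [760, 828, 833, 736]
  L2: h(760,828)=(760*31+828)%997=460 h(833,736)=(833*31+736)%997=637 -> [460, 637]
  L3: h(460,637)=(460*31+637)%997=939 -> [939]
  root = 939 == target 939  ** MATCH **
Candidate C: set leaf[1] = 88 -> leaves = [54, 88, 91, 1, 59, 1, 50, 95]
  L0: [54, 88, 91, 1, 59, 1, 50, 95]
  L1: h(54,88)=(54*31+88)%997=765 h(91,1)=(91*31+1)%997=828 h(59,1)=(59*31+1)%997=833 h(50,95)=(50*31+95)%997=648 -> [765, 828, 833, 648]
  L2: h(765,828)=(765*31+828)%997=615 h(833,648)=(833*31+648)%997=549 -> [615, 549]
  L3: h(615,549)=(615*31+549)%997=671 -> [671]
  root = 671 != target 939
Candidate D: set leaf[2] = 54 -> leaves = [54, 83, 54, 1, 59, 1, 50, 95]
  L0: [54, 83, 54, 1, 59, 1, 50, 95]
  L1: h(54,83)=(54*31+83)%997=760 h(54,1)=(54*31+1)%997=678 h(59,1)=(59*31+1)%997=833 h(50,95)=(50*31+95)%997=648 -> [760, 678, 833, 648]
  L2: h(760,678)=(760*31+678)%997=310 h(833,648)=(833*31+648)%997=549 -> [310, 549]
  L3: h(310,549)=(310*31+549)%997=189 -> [189]
  root = 189 != target 939
Candidate B produces the target root.

Answer: B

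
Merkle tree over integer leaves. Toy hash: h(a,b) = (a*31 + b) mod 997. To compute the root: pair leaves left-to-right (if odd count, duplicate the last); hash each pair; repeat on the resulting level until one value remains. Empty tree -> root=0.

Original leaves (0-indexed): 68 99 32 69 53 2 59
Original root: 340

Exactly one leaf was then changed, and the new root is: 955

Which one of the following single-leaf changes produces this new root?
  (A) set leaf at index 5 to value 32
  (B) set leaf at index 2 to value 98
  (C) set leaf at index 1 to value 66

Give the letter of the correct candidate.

Original leaves: [68, 99, 32, 69, 53, 2, 59]
Target new root: 955
Try each candidate change and compute the resulting root:
Candidate A: set leaf[5] = 32 -> leaves = [68, 99, 32, 69, 53, 32, 59]
  L0: [68, 99, 32, 69, 53, 32, 59]
  L1: h(68,99)=(68*31+99)%997=213 h(32,69)=(32*31+69)%997=64 h(53,32)=(53*31+32)%997=678 h(59,59)=(59*31+59)%997=891 -> [213, 64, 678, 891]
  L2: h(213,64)=(213*31+64)%997=685 h(678,891)=(678*31+891)%997=972 -> [685, 972]
  L3: h(685,972)=(685*31+972)%997=273 -> [273]
  root = 273 != target 955
Candidate B: set leaf[2] = 98 -> leaves = [68, 99, 98, 69, 53, 2, 59]
  L0: [68, 99, 98, 69, 53, 2, 59]
  L1: h(68,99)=(68*31+99)%997=213 h(98,69)=(98*31+69)%997=116 h(53,2)=(53*31+2)%997=648 h(59,59)=(59*31+59)%997=891 -> [213, 116, 648, 891]
  L2: h(213,116)=(213*31+116)%997=737 h(648,891)=(648*31+891)%997=42 -> [737, 42]
  L3: h(737,42)=(737*31+42)%997=955 -> [955]
  root = 955 == target 955  ** MATCH **
Candidate C: set leaf[1] = 66 -> leaves = [68, 66, 32, 69, 53, 2, 59]
  L0: [68, 66, 32, 69, 53, 2, 59]
  L1: h(68,66)=(68*31+66)%997=180 h(32,69)=(32*31+69)%997=64 h(53,2)=(53*31+2)%997=648 h(59,59)=(59*31+59)%997=891 -> [180, 64, 648, 891]
  L2: h(180,64)=(180*31+64)%997=659 h(648,891)=(648*31+891)%997=42 -> [659, 42]
  L3: h(659,42)=(659*31+42)%997=531 -> [531]
  root = 531 != target 955
Candidate B produces the target root.

Answer: B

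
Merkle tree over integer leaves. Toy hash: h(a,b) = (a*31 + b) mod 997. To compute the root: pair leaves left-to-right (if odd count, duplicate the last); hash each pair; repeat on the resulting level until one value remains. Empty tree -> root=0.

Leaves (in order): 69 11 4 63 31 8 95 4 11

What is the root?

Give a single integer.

L0: [69, 11, 4, 63, 31, 8, 95, 4, 11]
L1: h(69,11)=(69*31+11)%997=156 h(4,63)=(4*31+63)%997=187 h(31,8)=(31*31+8)%997=969 h(95,4)=(95*31+4)%997=955 h(11,11)=(11*31+11)%997=352 -> [156, 187, 969, 955, 352]
L2: h(156,187)=(156*31+187)%997=38 h(969,955)=(969*31+955)%997=87 h(352,352)=(352*31+352)%997=297 -> [38, 87, 297]
L3: h(38,87)=(38*31+87)%997=268 h(297,297)=(297*31+297)%997=531 -> [268, 531]
L4: h(268,531)=(268*31+531)%997=863 -> [863]

Answer: 863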